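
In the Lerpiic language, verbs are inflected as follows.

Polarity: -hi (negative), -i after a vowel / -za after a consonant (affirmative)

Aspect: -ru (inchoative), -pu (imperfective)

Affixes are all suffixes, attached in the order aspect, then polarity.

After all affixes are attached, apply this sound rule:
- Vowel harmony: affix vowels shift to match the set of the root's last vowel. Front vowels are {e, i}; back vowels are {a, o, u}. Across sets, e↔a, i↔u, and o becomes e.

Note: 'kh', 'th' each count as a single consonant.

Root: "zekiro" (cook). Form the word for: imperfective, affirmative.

Attach aspect imperfective -pu → zekiropu.
Attach polarity affirmative -i (after vowel 'u') → zekiropui.
Apply vowel harmony: zekiropui → zekiropuu.

zekiropuu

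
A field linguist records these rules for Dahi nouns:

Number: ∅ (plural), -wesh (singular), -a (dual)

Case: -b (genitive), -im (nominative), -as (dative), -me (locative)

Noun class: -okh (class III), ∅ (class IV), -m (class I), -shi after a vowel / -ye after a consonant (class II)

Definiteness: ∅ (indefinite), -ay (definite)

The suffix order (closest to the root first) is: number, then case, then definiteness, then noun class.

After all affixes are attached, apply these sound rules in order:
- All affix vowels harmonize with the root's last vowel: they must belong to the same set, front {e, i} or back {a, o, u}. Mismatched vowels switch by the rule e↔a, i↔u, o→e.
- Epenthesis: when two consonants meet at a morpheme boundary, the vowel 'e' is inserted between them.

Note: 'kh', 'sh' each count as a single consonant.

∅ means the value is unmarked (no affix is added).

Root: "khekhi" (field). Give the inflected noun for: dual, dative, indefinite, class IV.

khekhiees

Attach number dual -a → khekhia.
Attach case dative -as → khekhiaas.
definiteness = indefinite: zero marking, form stays khekhiaas.
noun class = class IV: zero marking, form stays khekhiaas.
Apply vowel harmony: khekhiaas → khekhiees.
Epenthesis: no change.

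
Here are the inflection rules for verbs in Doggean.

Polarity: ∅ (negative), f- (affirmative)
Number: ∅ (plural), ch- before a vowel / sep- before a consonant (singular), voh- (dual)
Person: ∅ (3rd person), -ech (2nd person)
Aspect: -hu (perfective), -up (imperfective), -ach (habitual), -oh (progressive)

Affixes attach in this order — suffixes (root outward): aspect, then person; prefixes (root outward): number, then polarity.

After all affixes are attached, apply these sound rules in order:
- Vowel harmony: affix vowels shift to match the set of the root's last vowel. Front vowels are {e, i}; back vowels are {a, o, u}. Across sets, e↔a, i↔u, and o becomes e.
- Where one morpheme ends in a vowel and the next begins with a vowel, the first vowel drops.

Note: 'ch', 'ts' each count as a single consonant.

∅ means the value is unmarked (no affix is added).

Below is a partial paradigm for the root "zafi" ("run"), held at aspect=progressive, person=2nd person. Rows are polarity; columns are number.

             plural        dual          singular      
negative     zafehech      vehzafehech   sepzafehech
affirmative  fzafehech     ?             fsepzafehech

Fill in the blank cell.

fvehzafehech

Attach number dual voh- → vohzafi.
Attach aspect progressive -oh → vohzafioh.
Attach person 2nd person -ech → vohzafiohech.
Attach polarity affirmative f- → fvohzafiohech.
Apply vowel harmony: fvohzafiohech → fvehzafiehech.
Apply vowel deletion: fvehzafiehech → fvehzafehech.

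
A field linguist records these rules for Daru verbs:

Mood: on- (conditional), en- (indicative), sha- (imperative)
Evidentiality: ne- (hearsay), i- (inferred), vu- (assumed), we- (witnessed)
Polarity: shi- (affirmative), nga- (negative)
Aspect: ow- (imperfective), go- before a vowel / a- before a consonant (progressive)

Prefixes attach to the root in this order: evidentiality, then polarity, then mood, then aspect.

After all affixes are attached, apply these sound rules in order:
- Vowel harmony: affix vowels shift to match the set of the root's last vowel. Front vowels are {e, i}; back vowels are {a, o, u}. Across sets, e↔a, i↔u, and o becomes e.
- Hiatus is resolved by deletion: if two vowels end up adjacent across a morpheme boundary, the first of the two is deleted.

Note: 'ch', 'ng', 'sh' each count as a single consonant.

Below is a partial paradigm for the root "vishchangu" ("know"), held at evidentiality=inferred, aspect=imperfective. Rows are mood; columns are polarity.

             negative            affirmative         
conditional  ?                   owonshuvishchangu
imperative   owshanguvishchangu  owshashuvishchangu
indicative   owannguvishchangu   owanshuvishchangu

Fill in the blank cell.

owonnguvishchangu

Attach evidentiality inferred i- → ivishchangu.
Attach polarity negative nga- → ngaivishchangu.
Attach mood conditional on- → onngaivishchangu.
Attach aspect imperfective ow- → owonngaivishchangu.
Apply vowel harmony: owonngaivishchangu → owonngauvishchangu.
Apply vowel deletion: owonngauvishchangu → owonnguvishchangu.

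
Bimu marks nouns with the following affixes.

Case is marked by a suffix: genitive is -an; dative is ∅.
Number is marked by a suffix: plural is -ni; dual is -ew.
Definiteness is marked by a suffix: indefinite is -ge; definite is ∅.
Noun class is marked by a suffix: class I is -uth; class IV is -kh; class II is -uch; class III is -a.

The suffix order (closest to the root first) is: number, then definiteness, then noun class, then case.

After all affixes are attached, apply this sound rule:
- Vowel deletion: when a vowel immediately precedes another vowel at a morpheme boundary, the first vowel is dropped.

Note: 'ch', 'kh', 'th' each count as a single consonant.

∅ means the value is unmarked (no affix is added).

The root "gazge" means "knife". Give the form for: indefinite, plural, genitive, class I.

Attach number plural -ni → gazgeni.
Attach definiteness indefinite -ge → gazgenige.
Attach noun class class I -uth → gazgenigeuth.
Attach case genitive -an → gazgenigeuthan.
Apply vowel deletion: gazgenigeuthan → gazgeniguthan.

gazgeniguthan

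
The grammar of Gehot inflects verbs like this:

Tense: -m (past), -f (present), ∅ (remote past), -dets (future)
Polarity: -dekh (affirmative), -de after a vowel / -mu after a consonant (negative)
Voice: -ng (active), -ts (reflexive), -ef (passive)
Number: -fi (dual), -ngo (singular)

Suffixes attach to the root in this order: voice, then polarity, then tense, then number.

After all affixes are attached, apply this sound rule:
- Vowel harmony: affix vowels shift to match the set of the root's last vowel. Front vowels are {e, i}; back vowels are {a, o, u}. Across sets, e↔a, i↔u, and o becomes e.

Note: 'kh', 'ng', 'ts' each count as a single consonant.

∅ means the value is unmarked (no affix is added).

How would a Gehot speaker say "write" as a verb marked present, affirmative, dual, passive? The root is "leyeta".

leyetaafdakhffu

Attach voice passive -ef → leyetaef.
Attach polarity affirmative -dekh → leyetaefdekh.
Attach tense present -f → leyetaefdekhf.
Attach number dual -fi → leyetaefdekhffi.
Apply vowel harmony: leyetaefdekhffi → leyetaafdakhffu.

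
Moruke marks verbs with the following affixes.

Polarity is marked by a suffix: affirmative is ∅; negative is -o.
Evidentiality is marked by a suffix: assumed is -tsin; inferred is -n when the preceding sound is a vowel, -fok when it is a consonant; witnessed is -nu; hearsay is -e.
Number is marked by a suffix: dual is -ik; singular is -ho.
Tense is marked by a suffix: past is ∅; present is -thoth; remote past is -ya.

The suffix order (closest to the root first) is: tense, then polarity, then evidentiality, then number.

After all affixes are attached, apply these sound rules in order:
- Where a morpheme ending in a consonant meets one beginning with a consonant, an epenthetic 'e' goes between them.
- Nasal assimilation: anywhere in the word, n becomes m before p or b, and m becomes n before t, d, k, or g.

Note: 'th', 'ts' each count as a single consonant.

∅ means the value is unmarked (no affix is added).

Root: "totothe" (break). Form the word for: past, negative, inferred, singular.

tototheoneho

tense = past: zero marking, form stays totothe.
Attach polarity negative -o → tototheo.
Attach evidentiality inferred -n (after vowel 'o') → tototheon.
Attach number singular -ho → tototheonho.
Apply epenthesis: tototheonho → tototheoneho.
Nasal assimilation: no change.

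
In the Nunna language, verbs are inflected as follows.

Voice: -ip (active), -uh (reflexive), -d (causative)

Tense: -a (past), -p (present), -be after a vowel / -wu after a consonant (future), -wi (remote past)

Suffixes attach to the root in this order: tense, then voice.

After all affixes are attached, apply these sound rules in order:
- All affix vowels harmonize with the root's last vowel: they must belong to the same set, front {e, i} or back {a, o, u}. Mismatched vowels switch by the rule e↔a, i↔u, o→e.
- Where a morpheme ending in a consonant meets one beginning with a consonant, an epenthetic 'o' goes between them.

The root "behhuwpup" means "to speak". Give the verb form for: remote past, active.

behhuwpupowuup

Attach tense remote past -wi → behhuwpupwi.
Attach voice active -ip → behhuwpupwiip.
Apply vowel harmony: behhuwpupwiip → behhuwpupwuup.
Apply epenthesis: behhuwpupwuup → behhuwpupowuup.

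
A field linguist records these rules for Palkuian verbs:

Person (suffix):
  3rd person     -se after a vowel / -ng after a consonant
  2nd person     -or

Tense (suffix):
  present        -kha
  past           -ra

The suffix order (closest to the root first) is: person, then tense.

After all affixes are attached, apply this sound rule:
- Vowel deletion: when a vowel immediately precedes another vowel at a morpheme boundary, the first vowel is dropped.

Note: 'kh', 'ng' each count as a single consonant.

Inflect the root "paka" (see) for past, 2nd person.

Attach person 2nd person -or → pakaor.
Attach tense past -ra → pakaorra.
Apply vowel deletion: pakaorra → pakorra.

pakorra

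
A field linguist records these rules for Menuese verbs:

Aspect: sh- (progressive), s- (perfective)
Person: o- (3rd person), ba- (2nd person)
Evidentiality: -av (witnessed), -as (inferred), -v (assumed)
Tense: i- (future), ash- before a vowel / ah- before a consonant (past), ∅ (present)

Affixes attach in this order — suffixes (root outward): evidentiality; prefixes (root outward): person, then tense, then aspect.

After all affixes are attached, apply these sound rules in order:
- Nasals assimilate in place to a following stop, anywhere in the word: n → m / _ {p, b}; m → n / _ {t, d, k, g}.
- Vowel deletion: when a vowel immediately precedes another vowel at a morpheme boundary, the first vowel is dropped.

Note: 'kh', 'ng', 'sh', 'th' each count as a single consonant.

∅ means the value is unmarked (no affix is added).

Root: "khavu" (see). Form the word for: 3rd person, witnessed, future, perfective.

sokhavav

Attach person 3rd person o- → okhavu.
Attach tense future i- → iokhavu.
Attach evidentiality witnessed -av → iokhavuav.
Attach aspect perfective s- → siokhavuav.
Nasal assimilation: no change.
Apply vowel deletion: siokhavuav → sokhavav.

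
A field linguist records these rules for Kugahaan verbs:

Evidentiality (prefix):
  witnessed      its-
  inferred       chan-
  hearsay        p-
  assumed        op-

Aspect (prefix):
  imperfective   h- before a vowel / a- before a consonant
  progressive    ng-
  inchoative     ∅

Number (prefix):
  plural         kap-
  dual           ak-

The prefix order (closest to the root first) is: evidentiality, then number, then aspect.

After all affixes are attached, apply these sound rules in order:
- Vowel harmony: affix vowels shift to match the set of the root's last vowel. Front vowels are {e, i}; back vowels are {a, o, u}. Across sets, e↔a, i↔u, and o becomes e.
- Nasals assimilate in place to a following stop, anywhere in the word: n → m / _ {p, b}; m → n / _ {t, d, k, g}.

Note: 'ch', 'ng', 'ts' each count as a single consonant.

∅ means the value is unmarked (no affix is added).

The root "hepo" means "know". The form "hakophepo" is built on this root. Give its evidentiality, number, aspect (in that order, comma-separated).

assumed, dual, imperfective

Segment: h-ak-op-hepo.
evidentiality: op- → assumed.
number: ak- → dual.
aspect: h/a- → imperfective.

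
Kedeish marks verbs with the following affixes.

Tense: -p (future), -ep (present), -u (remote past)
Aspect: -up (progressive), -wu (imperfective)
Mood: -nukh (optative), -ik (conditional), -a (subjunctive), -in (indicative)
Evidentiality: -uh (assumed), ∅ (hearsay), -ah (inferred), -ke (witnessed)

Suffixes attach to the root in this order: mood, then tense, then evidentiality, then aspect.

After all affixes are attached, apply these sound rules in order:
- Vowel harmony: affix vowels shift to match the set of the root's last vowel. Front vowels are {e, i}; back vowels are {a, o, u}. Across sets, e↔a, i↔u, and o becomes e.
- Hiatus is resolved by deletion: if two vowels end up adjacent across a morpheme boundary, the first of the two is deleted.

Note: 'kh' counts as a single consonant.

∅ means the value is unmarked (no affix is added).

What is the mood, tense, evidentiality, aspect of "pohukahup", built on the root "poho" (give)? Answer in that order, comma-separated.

Segment: poho-ik-u-ah-up.
mood: -ik → conditional.
tense: -u → remote past.
evidentiality: -ah → inferred.
aspect: -up → progressive.

conditional, remote past, inferred, progressive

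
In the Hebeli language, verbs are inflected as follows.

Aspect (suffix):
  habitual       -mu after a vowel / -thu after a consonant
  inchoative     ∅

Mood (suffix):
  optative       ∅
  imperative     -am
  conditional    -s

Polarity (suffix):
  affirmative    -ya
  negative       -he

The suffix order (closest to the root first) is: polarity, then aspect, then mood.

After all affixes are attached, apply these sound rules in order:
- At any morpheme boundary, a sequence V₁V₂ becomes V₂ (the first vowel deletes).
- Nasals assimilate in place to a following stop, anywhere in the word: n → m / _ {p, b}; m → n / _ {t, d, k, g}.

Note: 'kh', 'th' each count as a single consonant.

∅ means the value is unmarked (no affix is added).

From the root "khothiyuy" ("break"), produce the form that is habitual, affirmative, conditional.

Attach polarity affirmative -ya → khothiyuyya.
Attach aspect habitual -mu (after vowel 'a') → khothiyuyyamu.
Attach mood conditional -s → khothiyuyyamus.
Vowel deletion: no change.
Nasal assimilation: no change.

khothiyuyyamus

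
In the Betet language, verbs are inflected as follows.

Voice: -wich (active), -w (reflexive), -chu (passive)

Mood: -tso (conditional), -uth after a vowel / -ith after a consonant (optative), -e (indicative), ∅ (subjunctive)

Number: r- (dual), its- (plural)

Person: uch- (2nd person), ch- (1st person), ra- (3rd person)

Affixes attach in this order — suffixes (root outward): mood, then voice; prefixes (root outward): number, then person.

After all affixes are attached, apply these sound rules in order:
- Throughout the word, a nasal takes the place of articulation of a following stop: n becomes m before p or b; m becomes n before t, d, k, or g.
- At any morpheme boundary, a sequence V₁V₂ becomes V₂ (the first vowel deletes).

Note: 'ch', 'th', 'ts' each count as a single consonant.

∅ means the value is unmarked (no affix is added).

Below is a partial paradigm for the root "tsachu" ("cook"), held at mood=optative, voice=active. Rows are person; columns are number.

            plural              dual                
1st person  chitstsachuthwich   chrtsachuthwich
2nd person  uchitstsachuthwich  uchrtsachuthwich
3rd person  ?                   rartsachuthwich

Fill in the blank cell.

Attach number plural its- → itstsachu.
Attach mood optative -uth (after vowel 'u') → itstsachuuth.
Attach voice active -wich → itstsachuuthwich.
Attach person 3rd person ra- → raitstsachuuthwich.
Nasal assimilation: no change.
Apply vowel deletion: raitstsachuuthwich → ritstsachuthwich.

ritstsachuthwich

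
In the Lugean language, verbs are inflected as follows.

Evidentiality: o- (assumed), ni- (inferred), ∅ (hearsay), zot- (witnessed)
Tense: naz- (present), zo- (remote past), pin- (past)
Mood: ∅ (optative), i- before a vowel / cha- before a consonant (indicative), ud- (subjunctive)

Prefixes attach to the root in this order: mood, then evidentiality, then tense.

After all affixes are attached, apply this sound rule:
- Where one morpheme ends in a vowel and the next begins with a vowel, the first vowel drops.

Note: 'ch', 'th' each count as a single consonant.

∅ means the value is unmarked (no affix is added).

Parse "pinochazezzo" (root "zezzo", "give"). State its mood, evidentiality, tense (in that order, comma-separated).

indicative, assumed, past

Segment: pin-o-cha-zezzo.
mood: i/cha- → indicative.
evidentiality: o- → assumed.
tense: pin- → past.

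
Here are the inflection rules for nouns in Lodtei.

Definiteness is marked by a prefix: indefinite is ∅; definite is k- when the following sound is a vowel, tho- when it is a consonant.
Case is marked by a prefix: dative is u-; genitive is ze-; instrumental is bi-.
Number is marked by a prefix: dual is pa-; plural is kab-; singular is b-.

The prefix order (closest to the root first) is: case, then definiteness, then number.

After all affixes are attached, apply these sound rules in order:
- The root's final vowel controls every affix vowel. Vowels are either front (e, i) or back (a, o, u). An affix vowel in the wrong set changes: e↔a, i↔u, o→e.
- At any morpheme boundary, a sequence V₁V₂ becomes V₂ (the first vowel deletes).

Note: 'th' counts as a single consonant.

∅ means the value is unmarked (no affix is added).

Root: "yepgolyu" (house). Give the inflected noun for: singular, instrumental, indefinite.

Attach case instrumental bi- → biyepgolyu.
definiteness = indefinite: zero marking, form stays biyepgolyu.
Attach number singular b- → bbiyepgolyu.
Apply vowel harmony: bbiyepgolyu → bbuyepgolyu.
Vowel deletion: no change.

bbuyepgolyu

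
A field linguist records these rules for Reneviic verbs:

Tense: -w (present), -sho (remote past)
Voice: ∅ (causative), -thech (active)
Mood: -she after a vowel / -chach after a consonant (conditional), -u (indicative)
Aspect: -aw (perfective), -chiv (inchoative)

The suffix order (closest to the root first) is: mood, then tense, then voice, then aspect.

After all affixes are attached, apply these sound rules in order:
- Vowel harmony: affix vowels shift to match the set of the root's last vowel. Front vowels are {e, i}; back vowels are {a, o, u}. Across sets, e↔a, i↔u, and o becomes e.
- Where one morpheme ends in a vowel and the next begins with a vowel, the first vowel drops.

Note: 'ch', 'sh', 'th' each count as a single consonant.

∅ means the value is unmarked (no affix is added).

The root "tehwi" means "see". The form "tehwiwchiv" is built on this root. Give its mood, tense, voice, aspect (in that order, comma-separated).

Segment: tehwi-u-w-chiv.
mood: -u → indicative.
tense: -w → present.
voice: ∅ → causative.
aspect: -chiv → inchoative.

indicative, present, causative, inchoative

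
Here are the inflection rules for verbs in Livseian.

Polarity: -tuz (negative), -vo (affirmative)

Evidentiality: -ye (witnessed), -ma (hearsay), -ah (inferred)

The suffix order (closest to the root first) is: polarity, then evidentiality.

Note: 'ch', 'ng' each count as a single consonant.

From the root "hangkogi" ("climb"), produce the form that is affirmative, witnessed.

Attach polarity affirmative -vo → hangkogivo.
Attach evidentiality witnessed -ye → hangkogivoye.

hangkogivoye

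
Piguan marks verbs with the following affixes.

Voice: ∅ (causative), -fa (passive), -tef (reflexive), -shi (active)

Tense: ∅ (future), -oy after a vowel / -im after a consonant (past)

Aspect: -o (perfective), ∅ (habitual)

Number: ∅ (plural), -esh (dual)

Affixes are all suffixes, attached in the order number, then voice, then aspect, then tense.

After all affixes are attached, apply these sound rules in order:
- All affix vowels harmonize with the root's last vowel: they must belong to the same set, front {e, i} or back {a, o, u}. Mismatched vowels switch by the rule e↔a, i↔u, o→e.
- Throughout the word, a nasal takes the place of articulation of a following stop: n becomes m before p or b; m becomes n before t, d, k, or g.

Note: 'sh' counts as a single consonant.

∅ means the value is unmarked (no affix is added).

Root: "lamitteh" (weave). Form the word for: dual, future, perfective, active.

Attach number dual -esh → lamittehesh.
Attach voice active -shi → lamitteheshshi.
Attach aspect perfective -o → lamitteheshshio.
tense = future: zero marking, form stays lamitteheshshio.
Apply vowel harmony: lamitteheshshio → lamitteheshshie.
Nasal assimilation: no change.

lamitteheshshie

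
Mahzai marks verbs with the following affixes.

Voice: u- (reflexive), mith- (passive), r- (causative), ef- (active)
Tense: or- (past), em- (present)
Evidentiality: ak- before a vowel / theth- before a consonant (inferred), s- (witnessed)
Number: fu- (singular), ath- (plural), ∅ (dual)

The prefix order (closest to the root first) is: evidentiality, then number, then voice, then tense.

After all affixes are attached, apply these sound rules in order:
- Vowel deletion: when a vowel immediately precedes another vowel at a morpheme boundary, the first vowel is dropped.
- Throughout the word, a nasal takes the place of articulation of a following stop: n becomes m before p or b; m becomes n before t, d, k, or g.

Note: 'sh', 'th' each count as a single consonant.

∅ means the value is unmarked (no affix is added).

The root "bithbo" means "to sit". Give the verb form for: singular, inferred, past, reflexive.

Attach evidentiality inferred theth- (before consonant 'b') → thethbithbo.
Attach number singular fu- → futhethbithbo.
Attach voice reflexive u- → ufuthethbithbo.
Attach tense past or- → orufuthethbithbo.
Vowel deletion: no change.
Nasal assimilation: no change.

orufuthethbithbo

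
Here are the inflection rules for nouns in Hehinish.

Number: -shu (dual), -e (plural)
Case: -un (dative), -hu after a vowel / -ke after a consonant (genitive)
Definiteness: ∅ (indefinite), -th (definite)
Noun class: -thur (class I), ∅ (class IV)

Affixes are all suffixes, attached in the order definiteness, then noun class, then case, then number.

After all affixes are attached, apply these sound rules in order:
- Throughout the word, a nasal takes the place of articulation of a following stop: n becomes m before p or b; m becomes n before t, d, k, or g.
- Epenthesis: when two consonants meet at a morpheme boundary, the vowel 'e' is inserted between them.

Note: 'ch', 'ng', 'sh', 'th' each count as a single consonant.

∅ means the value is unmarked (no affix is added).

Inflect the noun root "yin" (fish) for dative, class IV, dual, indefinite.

yinuneshu

definiteness = indefinite: zero marking, form stays yin.
noun class = class IV: zero marking, form stays yin.
Attach case dative -un → yinun.
Attach number dual -shu → yinunshu.
Nasal assimilation: no change.
Apply epenthesis: yinunshu → yinuneshu.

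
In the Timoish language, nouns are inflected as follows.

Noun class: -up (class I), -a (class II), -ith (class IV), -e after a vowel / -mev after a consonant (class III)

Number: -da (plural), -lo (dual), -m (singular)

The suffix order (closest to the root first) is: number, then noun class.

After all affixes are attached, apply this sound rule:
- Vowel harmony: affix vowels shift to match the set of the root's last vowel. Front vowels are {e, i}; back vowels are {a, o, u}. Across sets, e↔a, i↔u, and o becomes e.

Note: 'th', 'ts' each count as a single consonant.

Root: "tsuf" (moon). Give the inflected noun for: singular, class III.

Attach number singular -m → tsufm.
Attach noun class class III -mev (after consonant 'm') → tsufmmev.
Apply vowel harmony: tsufmmev → tsufmmav.

tsufmmav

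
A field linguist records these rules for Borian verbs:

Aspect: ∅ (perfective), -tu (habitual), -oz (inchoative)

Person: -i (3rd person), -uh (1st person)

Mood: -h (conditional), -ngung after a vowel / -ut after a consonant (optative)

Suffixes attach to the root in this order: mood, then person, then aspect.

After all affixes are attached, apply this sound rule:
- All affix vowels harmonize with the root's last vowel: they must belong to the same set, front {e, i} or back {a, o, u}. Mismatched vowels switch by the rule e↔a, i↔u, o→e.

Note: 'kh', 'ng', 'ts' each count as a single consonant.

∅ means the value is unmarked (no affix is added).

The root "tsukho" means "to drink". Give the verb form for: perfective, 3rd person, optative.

tsukhongungu

Attach mood optative -ngung (after vowel 'o') → tsukhongung.
Attach person 3rd person -i → tsukhongungi.
aspect = perfective: zero marking, form stays tsukhongungi.
Apply vowel harmony: tsukhongungi → tsukhongungu.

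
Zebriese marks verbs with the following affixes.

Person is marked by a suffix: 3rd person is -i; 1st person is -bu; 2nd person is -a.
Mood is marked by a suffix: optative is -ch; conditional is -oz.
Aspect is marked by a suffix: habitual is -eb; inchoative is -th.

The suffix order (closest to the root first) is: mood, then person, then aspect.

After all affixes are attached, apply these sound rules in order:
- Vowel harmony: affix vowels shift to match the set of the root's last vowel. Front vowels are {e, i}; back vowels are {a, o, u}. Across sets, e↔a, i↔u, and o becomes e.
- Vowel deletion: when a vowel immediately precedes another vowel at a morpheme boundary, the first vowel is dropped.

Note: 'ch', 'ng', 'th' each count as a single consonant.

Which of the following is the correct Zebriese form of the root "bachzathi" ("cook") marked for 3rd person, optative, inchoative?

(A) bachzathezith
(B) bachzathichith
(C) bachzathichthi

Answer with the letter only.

Attach mood optative -ch → bachzathich.
Attach person 3rd person -i → bachzathichi.
Attach aspect inchoative -th → bachzathichith.
Vowel harmony: no change.
Vowel deletion: no change.
So the correct form is bachzathichith, option (B).
(A) bachzathezith is wrong: it uses conditional instead of optative for mood.
(C) bachzathichthi is wrong: it has the affixes in the wrong order.

B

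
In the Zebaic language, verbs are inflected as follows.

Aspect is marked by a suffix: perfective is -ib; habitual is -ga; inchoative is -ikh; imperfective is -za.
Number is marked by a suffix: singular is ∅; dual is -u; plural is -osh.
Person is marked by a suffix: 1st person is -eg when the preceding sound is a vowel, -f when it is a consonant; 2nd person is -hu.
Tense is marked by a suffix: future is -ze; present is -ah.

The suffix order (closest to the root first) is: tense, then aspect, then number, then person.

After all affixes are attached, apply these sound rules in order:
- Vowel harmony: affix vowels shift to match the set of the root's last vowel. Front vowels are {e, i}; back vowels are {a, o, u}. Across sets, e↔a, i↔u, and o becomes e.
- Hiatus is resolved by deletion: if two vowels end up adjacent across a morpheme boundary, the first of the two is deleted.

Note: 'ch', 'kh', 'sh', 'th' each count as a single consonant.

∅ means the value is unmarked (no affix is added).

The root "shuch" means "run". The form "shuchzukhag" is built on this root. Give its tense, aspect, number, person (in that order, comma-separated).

Segment: shuch-ze-ikh-u-eg.
tense: -ze → future.
aspect: -ikh → inchoative.
number: -u → dual.
person: -eg/f → 1st person.

future, inchoative, dual, 1st person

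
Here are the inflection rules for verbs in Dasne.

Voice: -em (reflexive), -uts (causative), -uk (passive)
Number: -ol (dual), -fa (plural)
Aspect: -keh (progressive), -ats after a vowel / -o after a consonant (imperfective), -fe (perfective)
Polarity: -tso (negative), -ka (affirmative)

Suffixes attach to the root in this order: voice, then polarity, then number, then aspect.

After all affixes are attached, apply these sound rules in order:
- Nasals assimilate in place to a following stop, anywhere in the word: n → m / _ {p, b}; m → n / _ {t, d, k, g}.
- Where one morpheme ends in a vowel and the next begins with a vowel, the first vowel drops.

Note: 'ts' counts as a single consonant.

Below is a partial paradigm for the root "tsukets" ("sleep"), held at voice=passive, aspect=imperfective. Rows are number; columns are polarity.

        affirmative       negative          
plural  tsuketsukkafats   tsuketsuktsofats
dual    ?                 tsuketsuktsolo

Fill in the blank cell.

tsuketsukkolo

Attach voice passive -uk → tsuketsuk.
Attach polarity affirmative -ka → tsuketsukka.
Attach number dual -ol → tsuketsukkaol.
Attach aspect imperfective -o (after consonant 'l') → tsuketsukkaolo.
Nasal assimilation: no change.
Apply vowel deletion: tsuketsukkaolo → tsuketsukkolo.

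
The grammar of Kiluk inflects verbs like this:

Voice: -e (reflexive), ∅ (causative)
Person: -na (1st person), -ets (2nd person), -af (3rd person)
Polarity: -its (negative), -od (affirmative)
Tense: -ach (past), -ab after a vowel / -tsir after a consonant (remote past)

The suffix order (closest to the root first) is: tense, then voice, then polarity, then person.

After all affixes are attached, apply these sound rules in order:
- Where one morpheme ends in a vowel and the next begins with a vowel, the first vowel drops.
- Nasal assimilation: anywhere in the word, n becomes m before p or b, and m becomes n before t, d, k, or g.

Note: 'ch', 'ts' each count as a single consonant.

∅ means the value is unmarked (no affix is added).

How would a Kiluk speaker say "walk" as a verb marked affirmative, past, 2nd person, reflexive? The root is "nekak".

Attach tense past -ach → nekakach.
Attach voice reflexive -e → nekakache.
Attach polarity affirmative -od → nekakacheod.
Attach person 2nd person -ets → nekakacheodets.
Apply vowel deletion: nekakacheodets → nekakachodets.
Nasal assimilation: no change.

nekakachodets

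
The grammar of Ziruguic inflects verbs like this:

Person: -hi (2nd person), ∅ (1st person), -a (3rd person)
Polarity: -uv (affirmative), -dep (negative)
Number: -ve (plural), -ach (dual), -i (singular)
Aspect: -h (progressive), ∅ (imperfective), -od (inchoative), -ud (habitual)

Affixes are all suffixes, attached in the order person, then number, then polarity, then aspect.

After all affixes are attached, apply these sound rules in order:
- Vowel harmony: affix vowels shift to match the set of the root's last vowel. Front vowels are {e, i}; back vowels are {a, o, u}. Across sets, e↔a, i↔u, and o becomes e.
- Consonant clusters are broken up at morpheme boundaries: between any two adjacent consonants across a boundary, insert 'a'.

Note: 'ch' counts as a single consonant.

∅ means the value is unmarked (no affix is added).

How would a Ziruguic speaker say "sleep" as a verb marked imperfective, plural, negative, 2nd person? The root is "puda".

pudahuvadap

Attach person 2nd person -hi → pudahi.
Attach number plural -ve → pudahive.
Attach polarity negative -dep → pudahivedep.
aspect = imperfective: zero marking, form stays pudahivedep.
Apply vowel harmony: pudahivedep → pudahuvadap.
Epenthesis: no change.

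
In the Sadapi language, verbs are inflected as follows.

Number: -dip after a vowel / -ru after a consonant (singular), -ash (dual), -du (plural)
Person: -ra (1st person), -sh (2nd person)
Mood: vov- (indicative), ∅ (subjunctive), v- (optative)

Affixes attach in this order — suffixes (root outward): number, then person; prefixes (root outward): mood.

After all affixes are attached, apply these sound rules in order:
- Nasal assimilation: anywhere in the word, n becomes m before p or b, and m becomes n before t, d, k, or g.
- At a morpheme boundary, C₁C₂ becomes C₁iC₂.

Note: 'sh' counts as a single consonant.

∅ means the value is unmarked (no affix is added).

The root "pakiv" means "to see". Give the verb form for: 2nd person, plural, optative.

Attach mood optative v- → vpakiv.
Attach number plural -du → vpakivdu.
Attach person 2nd person -sh → vpakivdush.
Nasal assimilation: no change.
Apply epenthesis: vpakivdush → vipakividush.

vipakividush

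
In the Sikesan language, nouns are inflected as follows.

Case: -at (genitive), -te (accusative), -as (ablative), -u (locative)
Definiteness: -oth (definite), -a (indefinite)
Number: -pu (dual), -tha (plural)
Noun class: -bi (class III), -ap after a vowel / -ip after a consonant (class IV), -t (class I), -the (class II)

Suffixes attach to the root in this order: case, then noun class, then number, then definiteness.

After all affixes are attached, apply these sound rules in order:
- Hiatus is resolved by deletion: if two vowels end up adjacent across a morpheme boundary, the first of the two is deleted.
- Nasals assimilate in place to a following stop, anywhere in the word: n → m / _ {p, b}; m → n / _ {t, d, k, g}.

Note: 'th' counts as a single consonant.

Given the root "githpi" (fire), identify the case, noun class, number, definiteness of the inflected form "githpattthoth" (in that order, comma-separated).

Segment: githpi-at-t-tha-oth.
case: -at → genitive.
noun class: -t → class I.
number: -tha → plural.
definiteness: -oth → definite.

genitive, class I, plural, definite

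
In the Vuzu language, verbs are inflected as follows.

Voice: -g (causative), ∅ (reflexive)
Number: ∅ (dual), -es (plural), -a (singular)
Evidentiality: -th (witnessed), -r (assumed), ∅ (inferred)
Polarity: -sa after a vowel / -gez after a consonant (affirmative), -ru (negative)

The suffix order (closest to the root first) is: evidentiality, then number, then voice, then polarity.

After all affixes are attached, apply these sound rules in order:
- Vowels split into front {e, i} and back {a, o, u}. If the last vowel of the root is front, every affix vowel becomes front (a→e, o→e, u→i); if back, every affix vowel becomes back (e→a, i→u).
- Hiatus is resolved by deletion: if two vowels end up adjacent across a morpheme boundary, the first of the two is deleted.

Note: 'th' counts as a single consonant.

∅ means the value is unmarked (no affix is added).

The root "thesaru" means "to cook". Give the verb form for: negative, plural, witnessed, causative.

Attach evidentiality witnessed -th → thesaruth.
Attach number plural -es → thesaruthes.
Attach voice causative -g → thesaruthesg.
Attach polarity negative -ru → thesaruthesgru.
Apply vowel harmony: thesaruthesgru → thesaruthasgru.
Vowel deletion: no change.

thesaruthasgru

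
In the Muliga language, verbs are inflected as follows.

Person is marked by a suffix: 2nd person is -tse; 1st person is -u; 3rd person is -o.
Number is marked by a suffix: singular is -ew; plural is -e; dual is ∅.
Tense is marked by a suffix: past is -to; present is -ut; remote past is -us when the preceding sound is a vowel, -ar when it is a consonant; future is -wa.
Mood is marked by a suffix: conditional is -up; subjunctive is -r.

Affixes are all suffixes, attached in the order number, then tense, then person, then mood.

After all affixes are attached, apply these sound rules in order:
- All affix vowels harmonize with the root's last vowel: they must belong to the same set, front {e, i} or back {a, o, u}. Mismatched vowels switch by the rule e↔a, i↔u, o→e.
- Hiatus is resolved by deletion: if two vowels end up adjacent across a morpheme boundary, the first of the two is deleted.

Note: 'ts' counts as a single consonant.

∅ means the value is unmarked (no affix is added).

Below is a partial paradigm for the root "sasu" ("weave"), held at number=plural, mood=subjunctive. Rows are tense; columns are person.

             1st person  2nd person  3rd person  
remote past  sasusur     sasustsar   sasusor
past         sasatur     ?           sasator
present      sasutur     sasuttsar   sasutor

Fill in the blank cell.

Attach number plural -e → sasue.
Attach tense past -to → sasueto.
Attach person 2nd person -tse → sasuetotse.
Attach mood subjunctive -r → sasuetotser.
Apply vowel harmony: sasuetotser → sasuatotsar.
Apply vowel deletion: sasuatotsar → sasatotsar.

sasatotsar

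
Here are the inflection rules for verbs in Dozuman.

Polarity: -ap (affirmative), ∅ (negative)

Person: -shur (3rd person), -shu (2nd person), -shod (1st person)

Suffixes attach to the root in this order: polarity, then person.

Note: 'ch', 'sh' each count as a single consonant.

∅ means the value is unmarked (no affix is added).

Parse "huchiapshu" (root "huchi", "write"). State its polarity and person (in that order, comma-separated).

Segment: huchi-ap-shu.
polarity: -ap → affirmative.
person: -shu → 2nd person.

affirmative, 2nd person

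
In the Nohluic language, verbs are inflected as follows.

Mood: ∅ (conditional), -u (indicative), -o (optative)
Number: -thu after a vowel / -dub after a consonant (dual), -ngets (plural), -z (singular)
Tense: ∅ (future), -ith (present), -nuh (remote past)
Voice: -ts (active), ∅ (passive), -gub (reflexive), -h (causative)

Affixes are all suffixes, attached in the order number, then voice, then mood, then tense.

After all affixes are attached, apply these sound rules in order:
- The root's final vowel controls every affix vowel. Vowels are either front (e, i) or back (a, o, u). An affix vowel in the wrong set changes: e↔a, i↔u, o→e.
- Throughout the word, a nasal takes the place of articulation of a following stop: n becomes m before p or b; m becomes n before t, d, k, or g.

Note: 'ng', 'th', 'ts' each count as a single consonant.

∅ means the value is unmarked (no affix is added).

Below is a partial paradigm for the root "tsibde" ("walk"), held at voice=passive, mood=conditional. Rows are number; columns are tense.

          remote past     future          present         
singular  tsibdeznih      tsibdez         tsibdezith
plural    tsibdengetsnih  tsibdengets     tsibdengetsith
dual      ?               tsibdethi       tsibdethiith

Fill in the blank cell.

Attach number dual -thu (after vowel 'e') → tsibdethu.
voice = passive: zero marking, form stays tsibdethu.
mood = conditional: zero marking, form stays tsibdethu.
Attach tense remote past -nuh → tsibdethunuh.
Apply vowel harmony: tsibdethunuh → tsibdethinih.
Nasal assimilation: no change.

tsibdethinih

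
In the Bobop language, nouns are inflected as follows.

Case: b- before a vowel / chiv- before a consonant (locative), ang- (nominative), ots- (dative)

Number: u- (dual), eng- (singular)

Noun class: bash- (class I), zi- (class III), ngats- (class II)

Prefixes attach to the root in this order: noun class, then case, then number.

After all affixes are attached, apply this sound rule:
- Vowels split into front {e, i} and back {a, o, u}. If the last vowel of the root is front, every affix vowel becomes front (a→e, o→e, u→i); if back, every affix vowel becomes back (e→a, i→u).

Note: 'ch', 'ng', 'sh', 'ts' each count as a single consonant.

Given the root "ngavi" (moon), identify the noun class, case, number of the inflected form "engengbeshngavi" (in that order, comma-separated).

Segment: eng-ang-bash-ngavi.
noun class: bash- → class I.
case: ang- → nominative.
number: eng- → singular.

class I, nominative, singular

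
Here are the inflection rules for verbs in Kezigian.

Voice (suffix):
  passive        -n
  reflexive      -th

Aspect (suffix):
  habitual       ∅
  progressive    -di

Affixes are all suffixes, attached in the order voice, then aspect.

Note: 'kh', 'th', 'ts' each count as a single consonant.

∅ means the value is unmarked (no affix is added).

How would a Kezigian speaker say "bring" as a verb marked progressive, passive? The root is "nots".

Attach voice passive -n → notsn.
Attach aspect progressive -di → notsndi.

notsndi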